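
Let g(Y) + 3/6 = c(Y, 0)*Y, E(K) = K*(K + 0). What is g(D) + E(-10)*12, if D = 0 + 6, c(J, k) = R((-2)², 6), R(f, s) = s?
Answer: 2471/2 ≈ 1235.5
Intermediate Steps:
E(K) = K² (E(K) = K*K = K²)
c(J, k) = 6
D = 6
g(Y) = -½ + 6*Y
g(D) + E(-10)*12 = (-½ + 6*6) + (-10)²*12 = (-½ + 36) + 100*12 = 71/2 + 1200 = 2471/2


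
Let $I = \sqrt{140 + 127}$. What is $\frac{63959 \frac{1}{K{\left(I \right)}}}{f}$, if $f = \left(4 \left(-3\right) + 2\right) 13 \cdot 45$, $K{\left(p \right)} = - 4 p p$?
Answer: $\frac{63959}{6247800} \approx 0.010237$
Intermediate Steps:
$I = \sqrt{267} \approx 16.34$
$K{\left(p \right)} = - 4 p^{2}$
$f = -5850$ ($f = \left(-12 + 2\right) 13 \cdot 45 = \left(-10\right) 13 \cdot 45 = \left(-130\right) 45 = -5850$)
$\frac{63959 \frac{1}{K{\left(I \right)}}}{f} = \frac{63959 \frac{1}{\left(-4\right) \left(\sqrt{267}\right)^{2}}}{-5850} = \frac{63959}{\left(-4\right) 267} \left(- \frac{1}{5850}\right) = \frac{63959}{-1068} \left(- \frac{1}{5850}\right) = 63959 \left(- \frac{1}{1068}\right) \left(- \frac{1}{5850}\right) = \left(- \frac{63959}{1068}\right) \left(- \frac{1}{5850}\right) = \frac{63959}{6247800}$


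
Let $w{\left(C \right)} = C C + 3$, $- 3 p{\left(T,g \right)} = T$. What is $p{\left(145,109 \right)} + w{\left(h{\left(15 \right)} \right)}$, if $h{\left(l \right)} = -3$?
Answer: $- \frac{109}{3} \approx -36.333$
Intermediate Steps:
$p{\left(T,g \right)} = - \frac{T}{3}$
$w{\left(C \right)} = 3 + C^{2}$ ($w{\left(C \right)} = C^{2} + 3 = 3 + C^{2}$)
$p{\left(145,109 \right)} + w{\left(h{\left(15 \right)} \right)} = \left(- \frac{1}{3}\right) 145 + \left(3 + \left(-3\right)^{2}\right) = - \frac{145}{3} + \left(3 + 9\right) = - \frac{145}{3} + 12 = - \frac{109}{3}$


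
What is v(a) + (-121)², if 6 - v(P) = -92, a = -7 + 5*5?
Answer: 14739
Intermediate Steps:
a = 18 (a = -7 + 25 = 18)
v(P) = 98 (v(P) = 6 - 1*(-92) = 6 + 92 = 98)
v(a) + (-121)² = 98 + (-121)² = 98 + 14641 = 14739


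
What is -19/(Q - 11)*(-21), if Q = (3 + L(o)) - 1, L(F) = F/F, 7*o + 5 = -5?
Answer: -399/8 ≈ -49.875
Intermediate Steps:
o = -10/7 (o = -5/7 + (⅐)*(-5) = -5/7 - 5/7 = -10/7 ≈ -1.4286)
L(F) = 1
Q = 3 (Q = (3 + 1) - 1 = 4 - 1 = 3)
-19/(Q - 11)*(-21) = -19/(3 - 11)*(-21) = -19/(-8)*(-21) = -19*(-⅛)*(-21) = (19/8)*(-21) = -399/8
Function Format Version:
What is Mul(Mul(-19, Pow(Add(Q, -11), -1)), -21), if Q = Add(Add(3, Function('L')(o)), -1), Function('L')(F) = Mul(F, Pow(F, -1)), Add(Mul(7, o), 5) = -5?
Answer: Rational(-399, 8) ≈ -49.875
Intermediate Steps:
o = Rational(-10, 7) (o = Add(Rational(-5, 7), Mul(Rational(1, 7), -5)) = Add(Rational(-5, 7), Rational(-5, 7)) = Rational(-10, 7) ≈ -1.4286)
Function('L')(F) = 1
Q = 3 (Q = Add(Add(3, 1), -1) = Add(4, -1) = 3)
Mul(Mul(-19, Pow(Add(Q, -11), -1)), -21) = Mul(Mul(-19, Pow(Add(3, -11), -1)), -21) = Mul(Mul(-19, Pow(-8, -1)), -21) = Mul(Mul(-19, Rational(-1, 8)), -21) = Mul(Rational(19, 8), -21) = Rational(-399, 8)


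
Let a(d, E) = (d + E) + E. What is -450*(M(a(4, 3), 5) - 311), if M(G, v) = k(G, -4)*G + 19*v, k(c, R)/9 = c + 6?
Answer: -550800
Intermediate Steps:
k(c, R) = 54 + 9*c (k(c, R) = 9*(c + 6) = 9*(6 + c) = 54 + 9*c)
a(d, E) = d + 2*E (a(d, E) = (E + d) + E = d + 2*E)
M(G, v) = 19*v + G*(54 + 9*G) (M(G, v) = (54 + 9*G)*G + 19*v = G*(54 + 9*G) + 19*v = 19*v + G*(54 + 9*G))
-450*(M(a(4, 3), 5) - 311) = -450*((19*5 + 9*(4 + 2*3)*(6 + (4 + 2*3))) - 311) = -450*((95 + 9*(4 + 6)*(6 + (4 + 6))) - 311) = -450*((95 + 9*10*(6 + 10)) - 311) = -450*((95 + 9*10*16) - 311) = -450*((95 + 1440) - 311) = -450*(1535 - 311) = -450*1224 = -550800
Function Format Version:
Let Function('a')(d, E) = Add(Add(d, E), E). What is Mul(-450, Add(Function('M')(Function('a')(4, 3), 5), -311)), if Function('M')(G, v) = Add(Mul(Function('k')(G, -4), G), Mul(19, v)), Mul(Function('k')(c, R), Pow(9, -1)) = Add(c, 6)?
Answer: -550800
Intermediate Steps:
Function('k')(c, R) = Add(54, Mul(9, c)) (Function('k')(c, R) = Mul(9, Add(c, 6)) = Mul(9, Add(6, c)) = Add(54, Mul(9, c)))
Function('a')(d, E) = Add(d, Mul(2, E)) (Function('a')(d, E) = Add(Add(E, d), E) = Add(d, Mul(2, E)))
Function('M')(G, v) = Add(Mul(19, v), Mul(G, Add(54, Mul(9, G)))) (Function('M')(G, v) = Add(Mul(Add(54, Mul(9, G)), G), Mul(19, v)) = Add(Mul(G, Add(54, Mul(9, G))), Mul(19, v)) = Add(Mul(19, v), Mul(G, Add(54, Mul(9, G)))))
Mul(-450, Add(Function('M')(Function('a')(4, 3), 5), -311)) = Mul(-450, Add(Add(Mul(19, 5), Mul(9, Add(4, Mul(2, 3)), Add(6, Add(4, Mul(2, 3))))), -311)) = Mul(-450, Add(Add(95, Mul(9, Add(4, 6), Add(6, Add(4, 6)))), -311)) = Mul(-450, Add(Add(95, Mul(9, 10, Add(6, 10))), -311)) = Mul(-450, Add(Add(95, Mul(9, 10, 16)), -311)) = Mul(-450, Add(Add(95, 1440), -311)) = Mul(-450, Add(1535, -311)) = Mul(-450, 1224) = -550800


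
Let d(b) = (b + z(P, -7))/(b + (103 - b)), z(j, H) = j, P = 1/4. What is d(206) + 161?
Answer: 67157/412 ≈ 163.00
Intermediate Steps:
P = 1/4 ≈ 0.25000
d(b) = 1/412 + b/103 (d(b) = (b + 1/4)/(b + (103 - b)) = (1/4 + b)/103 = (1/4 + b)*(1/103) = 1/412 + b/103)
d(206) + 161 = (1/412 + (1/103)*206) + 161 = (1/412 + 2) + 161 = 825/412 + 161 = 67157/412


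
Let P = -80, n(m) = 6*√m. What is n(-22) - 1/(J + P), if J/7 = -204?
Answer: 1/1508 + 6*I*√22 ≈ 0.00066313 + 28.142*I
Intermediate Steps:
J = -1428 (J = 7*(-204) = -1428)
n(-22) - 1/(J + P) = 6*√(-22) - 1/(-1428 - 80) = 6*(I*√22) - 1/(-1508) = 6*I*√22 - 1*(-1/1508) = 6*I*√22 + 1/1508 = 1/1508 + 6*I*√22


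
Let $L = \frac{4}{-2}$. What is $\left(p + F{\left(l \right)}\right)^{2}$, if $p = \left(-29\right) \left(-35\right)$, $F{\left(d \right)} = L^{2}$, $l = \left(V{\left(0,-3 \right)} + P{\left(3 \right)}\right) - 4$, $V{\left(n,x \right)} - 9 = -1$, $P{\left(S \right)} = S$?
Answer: $1038361$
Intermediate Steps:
$L = -2$ ($L = 4 \left(- \frac{1}{2}\right) = -2$)
$V{\left(n,x \right)} = 8$ ($V{\left(n,x \right)} = 9 - 1 = 8$)
$l = 7$ ($l = \left(8 + 3\right) - 4 = 11 - 4 = 7$)
$F{\left(d \right)} = 4$ ($F{\left(d \right)} = \left(-2\right)^{2} = 4$)
$p = 1015$
$\left(p + F{\left(l \right)}\right)^{2} = \left(1015 + 4\right)^{2} = 1019^{2} = 1038361$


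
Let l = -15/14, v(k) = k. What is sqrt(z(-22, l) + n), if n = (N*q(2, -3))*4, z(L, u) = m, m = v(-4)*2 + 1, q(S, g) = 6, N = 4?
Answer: sqrt(89) ≈ 9.4340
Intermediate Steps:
l = -15/14 (l = -15*1/14 = -15/14 ≈ -1.0714)
m = -7 (m = -4*2 + 1 = -8 + 1 = -7)
z(L, u) = -7
n = 96 (n = (4*6)*4 = 24*4 = 96)
sqrt(z(-22, l) + n) = sqrt(-7 + 96) = sqrt(89)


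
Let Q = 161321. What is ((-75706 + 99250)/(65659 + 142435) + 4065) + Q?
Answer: 17207928914/104047 ≈ 1.6539e+5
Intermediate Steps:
((-75706 + 99250)/(65659 + 142435) + 4065) + Q = ((-75706 + 99250)/(65659 + 142435) + 4065) + 161321 = (23544/208094 + 4065) + 161321 = (23544*(1/208094) + 4065) + 161321 = (11772/104047 + 4065) + 161321 = 422962827/104047 + 161321 = 17207928914/104047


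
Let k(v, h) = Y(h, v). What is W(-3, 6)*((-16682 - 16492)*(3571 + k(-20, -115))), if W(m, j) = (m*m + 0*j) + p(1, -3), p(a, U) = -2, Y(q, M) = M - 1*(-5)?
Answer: -825767208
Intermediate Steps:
Y(q, M) = 5 + M (Y(q, M) = M + 5 = 5 + M)
k(v, h) = 5 + v
W(m, j) = -2 + m**2 (W(m, j) = (m*m + 0*j) - 2 = (m**2 + 0) - 2 = m**2 - 2 = -2 + m**2)
W(-3, 6)*((-16682 - 16492)*(3571 + k(-20, -115))) = (-2 + (-3)**2)*((-16682 - 16492)*(3571 + (5 - 20))) = (-2 + 9)*(-33174*(3571 - 15)) = 7*(-33174*3556) = 7*(-117966744) = -825767208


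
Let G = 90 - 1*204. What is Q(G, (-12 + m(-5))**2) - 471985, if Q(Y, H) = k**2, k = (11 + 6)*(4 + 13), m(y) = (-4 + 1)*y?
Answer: -388464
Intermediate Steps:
G = -114 (G = 90 - 204 = -114)
m(y) = -3*y
k = 289 (k = 17*17 = 289)
Q(Y, H) = 83521 (Q(Y, H) = 289**2 = 83521)
Q(G, (-12 + m(-5))**2) - 471985 = 83521 - 471985 = -388464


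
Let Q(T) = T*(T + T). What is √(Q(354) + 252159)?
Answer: √502791 ≈ 709.08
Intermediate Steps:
Q(T) = 2*T² (Q(T) = T*(2*T) = 2*T²)
√(Q(354) + 252159) = √(2*354² + 252159) = √(2*125316 + 252159) = √(250632 + 252159) = √502791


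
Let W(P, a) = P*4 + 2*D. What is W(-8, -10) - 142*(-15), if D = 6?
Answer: 2110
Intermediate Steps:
W(P, a) = 12 + 4*P (W(P, a) = P*4 + 2*6 = 4*P + 12 = 12 + 4*P)
W(-8, -10) - 142*(-15) = (12 + 4*(-8)) - 142*(-15) = (12 - 32) + 2130 = -20 + 2130 = 2110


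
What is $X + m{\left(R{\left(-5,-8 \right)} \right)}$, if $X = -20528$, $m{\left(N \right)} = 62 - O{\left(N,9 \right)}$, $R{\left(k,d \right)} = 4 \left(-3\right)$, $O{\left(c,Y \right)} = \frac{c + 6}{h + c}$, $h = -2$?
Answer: $- \frac{143265}{7} \approx -20466.0$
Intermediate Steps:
$O{\left(c,Y \right)} = \frac{6 + c}{-2 + c}$ ($O{\left(c,Y \right)} = \frac{c + 6}{-2 + c} = \frac{6 + c}{-2 + c}$)
$R{\left(k,d \right)} = -12$
$m{\left(N \right)} = 62 - \frac{6 + N}{-2 + N}$
$X + m{\left(R{\left(-5,-8 \right)} \right)} = -20528 + \frac{-130 + 61 \left(-12\right)}{-2 - 12} = -20528 + \frac{-130 - 732}{-14} = -20528 - - \frac{431}{7} = -20528 + \frac{431}{7} = - \frac{143265}{7}$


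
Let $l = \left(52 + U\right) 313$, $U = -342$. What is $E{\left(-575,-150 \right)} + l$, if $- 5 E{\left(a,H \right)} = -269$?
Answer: $- \frac{453581}{5} \approx -90716.0$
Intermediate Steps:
$E{\left(a,H \right)} = \frac{269}{5}$ ($E{\left(a,H \right)} = \left(- \frac{1}{5}\right) \left(-269\right) = \frac{269}{5}$)
$l = -90770$ ($l = \left(52 - 342\right) 313 = \left(-290\right) 313 = -90770$)
$E{\left(-575,-150 \right)} + l = \frac{269}{5} - 90770 = - \frac{453581}{5}$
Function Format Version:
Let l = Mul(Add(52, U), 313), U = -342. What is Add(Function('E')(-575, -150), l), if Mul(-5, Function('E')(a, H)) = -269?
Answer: Rational(-453581, 5) ≈ -90716.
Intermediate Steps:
Function('E')(a, H) = Rational(269, 5) (Function('E')(a, H) = Mul(Rational(-1, 5), -269) = Rational(269, 5))
l = -90770 (l = Mul(Add(52, -342), 313) = Mul(-290, 313) = -90770)
Add(Function('E')(-575, -150), l) = Add(Rational(269, 5), -90770) = Rational(-453581, 5)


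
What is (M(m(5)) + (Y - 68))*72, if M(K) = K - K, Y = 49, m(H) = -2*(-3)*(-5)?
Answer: -1368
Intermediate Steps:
m(H) = -30 (m(H) = 6*(-5) = -30)
M(K) = 0
(M(m(5)) + (Y - 68))*72 = (0 + (49 - 68))*72 = (0 - 19)*72 = -19*72 = -1368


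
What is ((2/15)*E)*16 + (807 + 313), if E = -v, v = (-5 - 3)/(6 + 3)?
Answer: 151456/135 ≈ 1121.9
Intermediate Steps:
v = -8/9 ≈ -0.88889
E = 8/9 (E = -1*(-8/9) = 8/9 ≈ 0.88889)
((2/15)*E)*16 + (807 + 313) = ((2/15)*(8/9))*16 + (807 + 313) = ((2*(1/15))*(8/9))*16 + 1120 = ((2/15)*(8/9))*16 + 1120 = (16/135)*16 + 1120 = 256/135 + 1120 = 151456/135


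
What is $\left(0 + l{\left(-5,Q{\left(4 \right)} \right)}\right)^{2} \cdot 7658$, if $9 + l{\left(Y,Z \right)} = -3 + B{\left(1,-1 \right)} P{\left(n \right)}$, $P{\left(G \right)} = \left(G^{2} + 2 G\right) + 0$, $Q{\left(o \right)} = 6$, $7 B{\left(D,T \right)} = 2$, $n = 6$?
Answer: $\frac{157536}{7} \approx 22505.0$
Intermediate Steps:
$B{\left(D,T \right)} = \frac{2}{7}$ ($B{\left(D,T \right)} = \frac{1}{7} \cdot 2 = \frac{2}{7}$)
$P{\left(G \right)} = G^{2} + 2 G$
$l{\left(Y,Z \right)} = \frac{12}{7}$ ($l{\left(Y,Z \right)} = -9 - \left(3 - \frac{2 \cdot 6 \left(2 + 6\right)}{7}\right) = -9 - \left(3 - \frac{2 \cdot 6 \cdot 8}{7}\right) = -9 + \left(-3 + \frac{2}{7} \cdot 48\right) = -9 + \left(-3 + \frac{96}{7}\right) = -9 + \frac{75}{7} = \frac{12}{7}$)
$\left(0 + l{\left(-5,Q{\left(4 \right)} \right)}\right)^{2} \cdot 7658 = \left(0 + \frac{12}{7}\right)^{2} \cdot 7658 = \left(\frac{12}{7}\right)^{2} \cdot 7658 = \frac{144}{49} \cdot 7658 = \frac{157536}{7}$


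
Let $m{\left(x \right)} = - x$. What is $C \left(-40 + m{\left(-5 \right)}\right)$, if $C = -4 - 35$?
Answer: $1365$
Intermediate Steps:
$C = -39$ ($C = -4 - 35 = -39$)
$C \left(-40 + m{\left(-5 \right)}\right) = - 39 \left(-40 - -5\right) = - 39 \left(-40 + 5\right) = \left(-39\right) \left(-35\right) = 1365$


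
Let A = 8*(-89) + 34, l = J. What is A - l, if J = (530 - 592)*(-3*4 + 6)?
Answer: -1050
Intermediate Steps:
J = 372 (J = -62*(-12 + 6) = -62*(-6) = 372)
l = 372
A = -678 (A = -712 + 34 = -678)
A - l = -678 - 1*372 = -678 - 372 = -1050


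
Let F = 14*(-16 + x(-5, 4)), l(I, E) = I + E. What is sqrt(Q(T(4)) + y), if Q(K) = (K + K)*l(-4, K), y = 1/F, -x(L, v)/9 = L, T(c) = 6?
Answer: sqrt(3956470)/406 ≈ 4.8992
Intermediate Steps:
x(L, v) = -9*L
l(I, E) = E + I
F = 406 (F = 14*(-16 - 9*(-5)) = 14*(-16 + 45) = 14*29 = 406)
y = 1/406 ≈ 0.0024631
Q(K) = 2*K*(-4 + K) (Q(K) = (K + K)*(K - 4) = (2*K)*(-4 + K) = 2*K*(-4 + K))
sqrt(Q(T(4)) + y) = sqrt(2*6*(-4 + 6) + 1/406) = sqrt(2*6*2 + 1/406) = sqrt(24 + 1/406) = sqrt(9745/406) = sqrt(3956470)/406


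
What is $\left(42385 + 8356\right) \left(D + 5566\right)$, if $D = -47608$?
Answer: $-2133253122$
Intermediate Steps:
$\left(42385 + 8356\right) \left(D + 5566\right) = \left(42385 + 8356\right) \left(-47608 + 5566\right) = 50741 \left(-42042\right) = -2133253122$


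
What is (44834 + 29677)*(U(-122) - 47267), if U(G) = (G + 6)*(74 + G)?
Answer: -3107034189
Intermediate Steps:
U(G) = (6 + G)*(74 + G)
(44834 + 29677)*(U(-122) - 47267) = (44834 + 29677)*((444 + (-122)² + 80*(-122)) - 47267) = 74511*((444 + 14884 - 9760) - 47267) = 74511*(5568 - 47267) = 74511*(-41699) = -3107034189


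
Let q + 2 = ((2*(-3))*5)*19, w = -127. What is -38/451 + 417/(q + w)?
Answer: -71543/105083 ≈ -0.68082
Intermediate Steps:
q = -572 (q = -2 + ((2*(-3))*5)*19 = -2 - 6*5*19 = -2 - 30*19 = -2 - 570 = -572)
-38/451 + 417/(q + w) = -38/451 + 417/(-572 - 127) = -38*1/451 + 417/(-699) = -38/451 + 417*(-1/699) = -38/451 - 139/233 = -71543/105083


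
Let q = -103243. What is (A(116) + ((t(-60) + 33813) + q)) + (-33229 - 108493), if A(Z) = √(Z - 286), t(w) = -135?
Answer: -211287 + I*√170 ≈ -2.1129e+5 + 13.038*I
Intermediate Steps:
A(Z) = √(-286 + Z)
(A(116) + ((t(-60) + 33813) + q)) + (-33229 - 108493) = (√(-286 + 116) + ((-135 + 33813) - 103243)) + (-33229 - 108493) = (√(-170) + (33678 - 103243)) - 141722 = (I*√170 - 69565) - 141722 = (-69565 + I*√170) - 141722 = -211287 + I*√170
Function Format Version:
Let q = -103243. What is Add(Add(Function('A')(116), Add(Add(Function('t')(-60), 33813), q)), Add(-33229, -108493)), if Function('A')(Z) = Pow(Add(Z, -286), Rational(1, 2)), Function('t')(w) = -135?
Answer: Add(-211287, Mul(I, Pow(170, Rational(1, 2)))) ≈ Add(-2.1129e+5, Mul(13.038, I))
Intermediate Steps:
Function('A')(Z) = Pow(Add(-286, Z), Rational(1, 2))
Add(Add(Function('A')(116), Add(Add(Function('t')(-60), 33813), q)), Add(-33229, -108493)) = Add(Add(Pow(Add(-286, 116), Rational(1, 2)), Add(Add(-135, 33813), -103243)), Add(-33229, -108493)) = Add(Add(Pow(-170, Rational(1, 2)), Add(33678, -103243)), -141722) = Add(Add(Mul(I, Pow(170, Rational(1, 2))), -69565), -141722) = Add(Add(-69565, Mul(I, Pow(170, Rational(1, 2)))), -141722) = Add(-211287, Mul(I, Pow(170, Rational(1, 2))))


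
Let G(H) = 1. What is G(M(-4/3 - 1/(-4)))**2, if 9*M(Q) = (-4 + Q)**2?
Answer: 1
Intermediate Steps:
M(Q) = (-4 + Q)**2/9
G(M(-4/3 - 1/(-4)))**2 = 1**2 = 1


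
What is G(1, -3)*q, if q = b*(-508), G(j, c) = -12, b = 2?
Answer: 12192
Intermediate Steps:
q = -1016 (q = 2*(-508) = -1016)
G(1, -3)*q = -12*(-1016) = 12192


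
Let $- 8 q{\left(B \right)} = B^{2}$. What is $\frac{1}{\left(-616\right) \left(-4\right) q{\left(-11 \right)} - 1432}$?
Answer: $- \frac{1}{38700} \approx -2.584 \cdot 10^{-5}$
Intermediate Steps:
$q{\left(B \right)} = - \frac{B^{2}}{8}$
$\frac{1}{\left(-616\right) \left(-4\right) q{\left(-11 \right)} - 1432} = \frac{1}{\left(-616\right) \left(-4\right) \left(- \frac{\left(-11\right)^{2}}{8}\right) - 1432} = \frac{1}{2464 \left(\left(- \frac{1}{8}\right) 121\right) - 1432} = \frac{1}{2464 \left(- \frac{121}{8}\right) - 1432} = \frac{1}{-37268 - 1432} = \frac{1}{-38700} = - \frac{1}{38700}$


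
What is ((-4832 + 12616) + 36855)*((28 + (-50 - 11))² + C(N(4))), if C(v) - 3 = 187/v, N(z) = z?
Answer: 203330645/4 ≈ 5.0833e+7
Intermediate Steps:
C(v) = 3 + 187/v
((-4832 + 12616) + 36855)*((28 + (-50 - 11))² + C(N(4))) = ((-4832 + 12616) + 36855)*((28 + (-50 - 11))² + (3 + 187/4)) = (7784 + 36855)*((28 - 61)² + (3 + 187*(¼))) = 44639*((-33)² + (3 + 187/4)) = 44639*(1089 + 199/4) = 44639*(4555/4) = 203330645/4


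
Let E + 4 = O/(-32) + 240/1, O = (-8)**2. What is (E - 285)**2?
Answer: 2601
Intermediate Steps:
O = 64
E = 234 (E = -4 + (64/(-32) + 240/1) = -4 + (64*(-1/32) + 240*1) = -4 + (-2 + 240) = -4 + 238 = 234)
(E - 285)**2 = (234 - 285)**2 = (-51)**2 = 2601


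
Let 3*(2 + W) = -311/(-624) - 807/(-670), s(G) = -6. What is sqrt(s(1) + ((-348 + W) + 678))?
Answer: sqrt(880966892195)/52260 ≈ 17.960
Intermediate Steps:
W = -898271/627120 (W = -2 + (-311/(-624) - 807/(-670))/3 = -2 + (-311*(-1/624) - 807*(-1/670))/3 = -2 + (311/624 + 807/670)/3 = -2 + (1/3)*(355969/209040) = -2 + 355969/627120 = -898271/627120 ≈ -1.4324)
sqrt(s(1) + ((-348 + W) + 678)) = sqrt(-6 + ((-348 - 898271/627120) + 678)) = sqrt(-6 + (-219136031/627120 + 678)) = sqrt(-6 + 206051329/627120) = sqrt(202288609/627120) = sqrt(880966892195)/52260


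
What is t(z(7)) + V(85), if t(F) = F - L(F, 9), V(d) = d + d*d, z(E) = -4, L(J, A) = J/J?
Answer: 7305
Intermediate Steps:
L(J, A) = 1
V(d) = d + d²
t(F) = -1 + F (t(F) = F - 1*1 = F - 1 = -1 + F)
t(z(7)) + V(85) = (-1 - 4) + 85*(1 + 85) = -5 + 85*86 = -5 + 7310 = 7305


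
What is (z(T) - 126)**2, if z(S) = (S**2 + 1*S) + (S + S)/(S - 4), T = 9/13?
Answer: 828409428900/52809289 ≈ 15687.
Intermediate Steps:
T = 9/13 (T = 9*(1/13) = 9/13 ≈ 0.69231)
z(S) = S + S**2 + 2*S/(-4 + S) (z(S) = (S**2 + S) + (2*S)/(-4 + S) = (S + S**2) + 2*S/(-4 + S) = S + S**2 + 2*S/(-4 + S))
(z(T) - 126)**2 = (9*(-2 + (9/13)**2 - 3*9/13)/(13*(-4 + 9/13)) - 126)**2 = (9*(-2 + 81/169 - 27/13)/(13*(-43/13)) - 126)**2 = ((9/13)*(-13/43)*(-608/169) - 126)**2 = (5472/7267 - 126)**2 = (-910170/7267)**2 = 828409428900/52809289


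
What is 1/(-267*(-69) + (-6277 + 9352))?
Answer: 1/21498 ≈ 4.6516e-5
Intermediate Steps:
1/(-267*(-69) + (-6277 + 9352)) = 1/(18423 + 3075) = 1/21498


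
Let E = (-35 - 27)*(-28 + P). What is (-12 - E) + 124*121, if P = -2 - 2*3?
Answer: 12760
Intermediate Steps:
P = -8 (P = -2 - 6 = -8)
E = 2232 (E = (-35 - 27)*(-28 - 8) = -62*(-36) = 2232)
(-12 - E) + 124*121 = (-12 - 1*2232) + 124*121 = (-12 - 2232) + 15004 = -2244 + 15004 = 12760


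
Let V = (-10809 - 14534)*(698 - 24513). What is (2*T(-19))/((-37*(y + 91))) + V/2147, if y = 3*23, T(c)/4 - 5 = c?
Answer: 223311126679/794390 ≈ 2.8111e+5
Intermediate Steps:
T(c) = 20 + 4*c
V = 603543545 (V = -25343*(-23815) = 603543545)
y = 69
(2*T(-19))/((-37*(y + 91))) + V/2147 = (2*(20 + 4*(-19)))/((-37*(69 + 91))) + 603543545/2147 = (2*(20 - 76))/((-37*160)) + 603543545*(1/2147) = (2*(-56))/(-5920) + 603543545/2147 = -112*(-1/5920) + 603543545/2147 = 7/370 + 603543545/2147 = 223311126679/794390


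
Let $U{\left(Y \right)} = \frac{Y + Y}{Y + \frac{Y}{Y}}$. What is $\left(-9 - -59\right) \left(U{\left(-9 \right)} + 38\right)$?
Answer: $\frac{4025}{2} \approx 2012.5$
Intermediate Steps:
$U{\left(Y \right)} = \frac{2 Y}{1 + Y}$ ($U{\left(Y \right)} = \frac{2 Y}{Y + 1} = \frac{2 Y}{1 + Y}$)
$\left(-9 - -59\right) \left(U{\left(-9 \right)} + 38\right) = \left(-9 - -59\right) \left(2 \left(-9\right) \frac{1}{1 - 9} + 38\right) = \left(-9 + 59\right) \left(2 \left(-9\right) \frac{1}{-8} + 38\right) = 50 \left(2 \left(-9\right) \left(- \frac{1}{8}\right) + 38\right) = 50 \left(\frac{9}{4} + 38\right) = 50 \cdot \frac{161}{4} = \frac{4025}{2}$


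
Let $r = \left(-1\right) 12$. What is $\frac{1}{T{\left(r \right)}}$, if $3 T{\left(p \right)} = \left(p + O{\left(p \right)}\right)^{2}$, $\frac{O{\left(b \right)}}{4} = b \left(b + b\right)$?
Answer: $\frac{1}{433200} \approx 2.3084 \cdot 10^{-6}$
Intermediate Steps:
$r = -12$
$O{\left(b \right)} = 8 b^{2}$ ($O{\left(b \right)} = 4 b \left(b + b\right) = 4 b 2 b = 4 \cdot 2 b^{2} = 8 b^{2}$)
$T{\left(p \right)} = \frac{\left(p + 8 p^{2}\right)^{2}}{3}$
$\frac{1}{T{\left(r \right)}} = \frac{1}{\frac{1}{3} \left(-12\right)^{2} \left(1 + 8 \left(-12\right)\right)^{2}} = \frac{1}{\frac{1}{3} \cdot 144 \left(1 - 96\right)^{2}} = \frac{1}{\frac{1}{3} \cdot 144 \left(-95\right)^{2}} = \frac{1}{\frac{1}{3} \cdot 144 \cdot 9025} = \frac{1}{433200}$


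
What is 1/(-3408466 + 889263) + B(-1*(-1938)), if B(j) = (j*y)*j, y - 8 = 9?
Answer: 160849469029643/2519203 ≈ 6.3849e+7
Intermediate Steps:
y = 17 (y = 8 + 9 = 17)
B(j) = 17*j² (B(j) = (j*17)*j = (17*j)*j = 17*j²)
1/(-3408466 + 889263) + B(-1*(-1938)) = 1/(-3408466 + 889263) + 17*(-1*(-1938))² = 1/(-2519203) + 17*1938² = -1/2519203 + 17*3755844 = -1/2519203 + 63849348 = 160849469029643/2519203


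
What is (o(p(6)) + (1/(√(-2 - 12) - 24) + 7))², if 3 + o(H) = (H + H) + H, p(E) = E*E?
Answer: (601888*√14 + 7044353*I)/(2*(24*√14 + 281*I)) ≈ 12535.0 - 1.42*I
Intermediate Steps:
p(E) = E²
o(H) = -3 + 3*H (o(H) = -3 + ((H + H) + H) = -3 + (2*H + H) = -3 + 3*H)
(o(p(6)) + (1/(√(-2 - 12) - 24) + 7))² = ((-3 + 3*6²) + (1/(√(-2 - 12) - 24) + 7))² = ((-3 + 3*36) + (1/(√(-14) - 24) + 7))² = ((-3 + 108) + (1/(I*√14 - 24) + 7))² = (105 + (1/(-24 + I*√14) + 7))² = (105 + (7 + 1/(-24 + I*√14)))² = (112 + 1/(-24 + I*√14))²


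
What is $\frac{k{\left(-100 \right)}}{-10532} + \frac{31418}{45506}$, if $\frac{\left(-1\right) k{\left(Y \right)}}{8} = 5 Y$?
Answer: $\frac{18608797}{59908649} \approx 0.31062$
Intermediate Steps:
$k{\left(Y \right)} = - 40 Y$ ($k{\left(Y \right)} = - 8 \cdot 5 Y = - 40 Y$)
$\frac{k{\left(-100 \right)}}{-10532} + \frac{31418}{45506} = \frac{\left(-40\right) \left(-100\right)}{-10532} + \frac{31418}{45506} = 4000 \left(- \frac{1}{10532}\right) + 31418 \cdot \frac{1}{45506} = - \frac{1000}{2633} + \frac{15709}{22753} = \frac{18608797}{59908649}$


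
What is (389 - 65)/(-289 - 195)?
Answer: -81/121 ≈ -0.66942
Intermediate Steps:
(389 - 65)/(-289 - 195) = 324/(-484) = 324*(-1/484) = -81/121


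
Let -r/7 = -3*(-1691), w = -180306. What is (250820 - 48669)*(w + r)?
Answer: -43627622367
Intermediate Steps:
r = -35511 (r = -(-21)*(-1691) = -7*5073 = -35511)
(250820 - 48669)*(w + r) = (250820 - 48669)*(-180306 - 35511) = 202151*(-215817) = -43627622367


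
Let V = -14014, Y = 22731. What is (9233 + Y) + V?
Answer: 17950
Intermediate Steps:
(9233 + Y) + V = (9233 + 22731) - 14014 = 31964 - 14014 = 17950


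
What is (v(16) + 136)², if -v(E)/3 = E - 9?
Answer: 13225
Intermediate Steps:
v(E) = 27 - 3*E (v(E) = -3*(E - 9) = -3*(-9 + E) = 27 - 3*E)
(v(16) + 136)² = ((27 - 3*16) + 136)² = ((27 - 48) + 136)² = (-21 + 136)² = 115² = 13225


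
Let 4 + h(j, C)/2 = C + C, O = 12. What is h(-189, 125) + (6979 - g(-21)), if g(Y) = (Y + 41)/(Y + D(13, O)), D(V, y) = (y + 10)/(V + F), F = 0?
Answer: 1875481/251 ≈ 7472.0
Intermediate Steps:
h(j, C) = -8 + 4*C (h(j, C) = -8 + 2*(C + C) = -8 + 2*(2*C) = -8 + 4*C)
D(V, y) = (10 + y)/V (D(V, y) = (y + 10)/(V + 0) = (10 + y)/V)
g(Y) = (41 + Y)/(22/13 + Y) (g(Y) = (Y + 41)/(Y + (10 + 12)/13) = (41 + Y)/(Y + (1/13)*22) = (41 + Y)/(Y + 22/13) = (41 + Y)/(22/13 + Y))
h(-189, 125) + (6979 - g(-21)) = (-8 + 4*125) + (6979 - 13*(41 - 21)/(22 + 13*(-21))) = (-8 + 500) + (6979 - 13*20/(22 - 273)) = 492 + (6979 - 13*20/(-251)) = 492 + (6979 - 13*(-1)*20/251) = 492 + (6979 - 1*(-260/251)) = 492 + (6979 + 260/251) = 492 + 1751989/251 = 1875481/251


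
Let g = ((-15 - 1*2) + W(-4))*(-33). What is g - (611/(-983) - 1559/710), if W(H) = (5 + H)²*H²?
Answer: 24997997/697930 ≈ 35.817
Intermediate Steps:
W(H) = H²*(5 + H)²
g = 33 (g = ((-15 - 1*2) + (-4)²*(5 - 4)²)*(-33) = ((-15 - 2) + 16*1²)*(-33) = (-17 + 16*1)*(-33) = (-17 + 16)*(-33) = -1*(-33) = 33)
g - (611/(-983) - 1559/710) = 33 - (611/(-983) - 1559/710) = 33 - (611*(-1/983) - 1559*1/710) = 33 - (-611/983 - 1559/710) = 33 - 1*(-1966307/697930) = 33 + 1966307/697930 = 24997997/697930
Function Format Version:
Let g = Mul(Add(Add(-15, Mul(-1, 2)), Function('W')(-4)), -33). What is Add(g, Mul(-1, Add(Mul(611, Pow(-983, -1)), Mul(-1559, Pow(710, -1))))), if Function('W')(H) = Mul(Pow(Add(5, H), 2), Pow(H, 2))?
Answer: Rational(24997997, 697930) ≈ 35.817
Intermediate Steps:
Function('W')(H) = Mul(Pow(H, 2), Pow(Add(5, H), 2))
g = 33 (g = Mul(Add(Add(-15, Mul(-1, 2)), Mul(Pow(-4, 2), Pow(Add(5, -4), 2))), -33) = Mul(Add(Add(-15, -2), Mul(16, Pow(1, 2))), -33) = Mul(Add(-17, Mul(16, 1)), -33) = Mul(Add(-17, 16), -33) = Mul(-1, -33) = 33)
Add(g, Mul(-1, Add(Mul(611, Pow(-983, -1)), Mul(-1559, Pow(710, -1))))) = Add(33, Mul(-1, Add(Mul(611, Pow(-983, -1)), Mul(-1559, Pow(710, -1))))) = Add(33, Mul(-1, Add(Mul(611, Rational(-1, 983)), Mul(-1559, Rational(1, 710))))) = Add(33, Mul(-1, Add(Rational(-611, 983), Rational(-1559, 710)))) = Add(33, Mul(-1, Rational(-1966307, 697930))) = Add(33, Rational(1966307, 697930)) = Rational(24997997, 697930)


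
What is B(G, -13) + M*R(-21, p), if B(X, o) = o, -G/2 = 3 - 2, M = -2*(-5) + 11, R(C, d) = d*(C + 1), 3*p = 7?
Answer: -993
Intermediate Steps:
p = 7/3 (p = (1/3)*7 = 7/3 ≈ 2.3333)
R(C, d) = d*(1 + C)
M = 21 (M = 10 + 11 = 21)
G = -2 (G = -2*(3 - 2) = -2*1 = -2)
B(G, -13) + M*R(-21, p) = -13 + 21*(7*(1 - 21)/3) = -13 + 21*((7/3)*(-20)) = -13 + 21*(-140/3) = -13 - 980 = -993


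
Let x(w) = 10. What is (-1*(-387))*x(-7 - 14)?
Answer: 3870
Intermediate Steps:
(-1*(-387))*x(-7 - 14) = -1*(-387)*10 = 387*10 = 3870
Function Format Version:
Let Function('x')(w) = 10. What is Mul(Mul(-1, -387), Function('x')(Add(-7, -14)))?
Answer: 3870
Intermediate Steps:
Mul(Mul(-1, -387), Function('x')(Add(-7, -14))) = Mul(Mul(-1, -387), 10) = Mul(387, 10) = 3870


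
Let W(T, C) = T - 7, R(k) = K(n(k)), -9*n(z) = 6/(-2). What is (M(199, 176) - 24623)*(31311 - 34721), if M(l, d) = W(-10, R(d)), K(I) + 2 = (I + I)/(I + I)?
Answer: 84022400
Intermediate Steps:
n(z) = 1/3 (n(z) = -2/(3*(-2)) = -2*(-1)/(3*2) = -1/9*(-3) = 1/3)
K(I) = -1 (K(I) = -2 + (I + I)/(I + I) = -2 + (2*I)/((2*I)) = -2 + (2*I)*(1/(2*I)) = -2 + 1 = -1)
R(k) = -1
W(T, C) = -7 + T
M(l, d) = -17 (M(l, d) = -7 - 10 = -17)
(M(199, 176) - 24623)*(31311 - 34721) = (-17 - 24623)*(31311 - 34721) = -24640*(-3410) = 84022400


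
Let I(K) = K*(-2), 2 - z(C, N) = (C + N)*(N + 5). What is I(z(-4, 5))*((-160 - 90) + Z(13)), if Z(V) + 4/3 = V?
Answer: -11440/3 ≈ -3813.3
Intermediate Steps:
Z(V) = -4/3 + V
z(C, N) = 2 - (5 + N)*(C + N) (z(C, N) = 2 - (C + N)*(N + 5) = 2 - (C + N)*(5 + N) = 2 - (5 + N)*(C + N))
I(K) = -2*K
I(z(-4, 5))*((-160 - 90) + Z(13)) = (-2*(2 - 1*5² - 5*(-4) - 5*5 - 1*(-4)*5))*((-160 - 90) + (-4/3 + 13)) = (-2*(2 - 1*25 + 20 - 25 + 20))*(-250 + 35/3) = -2*(2 - 25 + 20 - 25 + 20)*(-715/3) = -2*(-8)*(-715/3) = 16*(-715/3) = -11440/3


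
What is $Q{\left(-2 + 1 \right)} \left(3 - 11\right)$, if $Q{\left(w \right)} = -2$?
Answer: $16$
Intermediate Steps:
$Q{\left(-2 + 1 \right)} \left(3 - 11\right) = - 2 \left(3 - 11\right) = \left(-2\right) \left(-8\right) = 16$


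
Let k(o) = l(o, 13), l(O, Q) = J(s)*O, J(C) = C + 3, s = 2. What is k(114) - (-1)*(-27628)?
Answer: -27058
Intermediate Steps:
J(C) = 3 + C
l(O, Q) = 5*O (l(O, Q) = (3 + 2)*O = 5*O)
k(o) = 5*o
k(114) - (-1)*(-27628) = 5*114 - (-1)*(-27628) = 570 - 1*27628 = 570 - 27628 = -27058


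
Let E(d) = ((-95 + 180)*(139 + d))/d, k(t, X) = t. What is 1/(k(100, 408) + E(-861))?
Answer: 861/147470 ≈ 0.0058385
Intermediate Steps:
E(d) = (11815 + 85*d)/d (E(d) = (85*(139 + d))/d = (11815 + 85*d)/d)
1/(k(100, 408) + E(-861)) = 1/(100 + (85 + 11815/(-861))) = 1/(100 + (85 + 11815*(-1/861))) = 1/(100 + (85 - 11815/861)) = 1/(100 + 61370/861) = 1/(147470/861) = 861/147470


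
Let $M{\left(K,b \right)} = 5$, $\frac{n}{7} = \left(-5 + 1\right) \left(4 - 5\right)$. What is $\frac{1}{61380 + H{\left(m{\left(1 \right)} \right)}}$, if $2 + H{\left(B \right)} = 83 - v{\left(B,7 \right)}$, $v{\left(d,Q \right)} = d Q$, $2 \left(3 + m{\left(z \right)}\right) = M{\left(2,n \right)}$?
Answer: $\frac{2}{122929} \approx 1.627 \cdot 10^{-5}$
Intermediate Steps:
$n = 28$ ($n = 7 \left(-5 + 1\right) \left(4 - 5\right) = 7 \left(\left(-4\right) \left(-1\right)\right) = 7 \cdot 4 = 28$)
$m{\left(z \right)} = - \frac{1}{2}$ ($m{\left(z \right)} = -3 + \frac{1}{2} \cdot 5 = -3 + \frac{5}{2} = - \frac{1}{2}$)
$v{\left(d,Q \right)} = Q d$
$H{\left(B \right)} = 81 - 7 B$ ($H{\left(B \right)} = -2 - \left(-83 + 7 B\right) = 81 - 7 B$)
$\frac{1}{61380 + H{\left(m{\left(1 \right)} \right)}} = \frac{1}{61380 + \left(81 - - \frac{7}{2}\right)} = \frac{1}{61380 + \left(81 + \frac{7}{2}\right)} = \frac{1}{61380 + \frac{169}{2}} = \frac{1}{\frac{122929}{2}} = \frac{2}{122929}$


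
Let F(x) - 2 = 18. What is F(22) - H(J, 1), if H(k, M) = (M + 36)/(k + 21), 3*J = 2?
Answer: 1189/65 ≈ 18.292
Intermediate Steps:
J = 2/3 (J = (1/3)*2 = 2/3 ≈ 0.66667)
F(x) = 20 (F(x) = 2 + 18 = 20)
H(k, M) = (36 + M)/(21 + k)
F(22) - H(J, 1) = 20 - (36 + 1)/(21 + 2/3) = 20 - 37/65/3 = 20 - 3*37/65 = 20 - 1*111/65 = 20 - 111/65 = 1189/65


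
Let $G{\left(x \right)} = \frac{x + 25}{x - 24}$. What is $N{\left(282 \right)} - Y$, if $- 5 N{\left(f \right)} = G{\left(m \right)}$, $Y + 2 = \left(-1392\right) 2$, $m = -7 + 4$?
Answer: $\frac{376132}{135} \approx 2786.2$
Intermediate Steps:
$m = -3$
$G{\left(x \right)} = \frac{25 + x}{-24 + x}$
$Y = -2786$ ($Y = -2 - 2784 = -2786$)
$N{\left(f \right)} = \frac{22}{135}$ ($N{\left(f \right)} = - \frac{\frac{1}{-24 - 3} \left(25 - 3\right)}{5} = - \frac{\frac{1}{-27} \cdot 22}{5} = - \frac{\left(- \frac{1}{27}\right) 22}{5} = \left(- \frac{1}{5}\right) \left(- \frac{22}{27}\right) = \frac{22}{135}$)
$N{\left(282 \right)} - Y = \frac{22}{135} - -2786 = \frac{22}{135} + 2786 = \frac{376132}{135}$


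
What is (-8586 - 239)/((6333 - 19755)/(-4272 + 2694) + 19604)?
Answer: -2320975/5158089 ≈ -0.44997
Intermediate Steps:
(-8586 - 239)/((6333 - 19755)/(-4272 + 2694) + 19604) = -8825/(-13422/(-1578) + 19604) = -8825/(-13422*(-1/1578) + 19604) = -8825/(2237/263 + 19604) = -8825/5158089/263 = -8825*263/5158089 = -2320975/5158089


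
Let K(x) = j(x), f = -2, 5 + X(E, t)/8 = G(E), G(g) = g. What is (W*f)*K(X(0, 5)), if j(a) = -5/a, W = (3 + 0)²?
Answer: -9/4 ≈ -2.2500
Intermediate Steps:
X(E, t) = -40 + 8*E
W = 9 (W = 3² = 9)
K(x) = -5/x
(W*f)*K(X(0, 5)) = (9*(-2))*(-5/(-40 + 8*0)) = -(-90)/(-40 + 0) = -(-90)/(-40) = -(-90)*(-1)/40 = -18*⅛ = -9/4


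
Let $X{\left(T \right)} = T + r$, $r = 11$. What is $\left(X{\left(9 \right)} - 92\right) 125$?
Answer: $-9000$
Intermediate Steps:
$X{\left(T \right)} = 11 + T$ ($X{\left(T \right)} = T + 11 = 11 + T$)
$\left(X{\left(9 \right)} - 92\right) 125 = \left(\left(11 + 9\right) - 92\right) 125 = \left(20 - 92\right) 125 = \left(-72\right) 125 = -9000$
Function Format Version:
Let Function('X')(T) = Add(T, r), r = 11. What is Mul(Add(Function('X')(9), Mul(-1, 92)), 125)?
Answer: -9000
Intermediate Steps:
Function('X')(T) = Add(11, T) (Function('X')(T) = Add(T, 11) = Add(11, T))
Mul(Add(Function('X')(9), Mul(-1, 92)), 125) = Mul(Add(Add(11, 9), Mul(-1, 92)), 125) = Mul(Add(20, -92), 125) = Mul(-72, 125) = -9000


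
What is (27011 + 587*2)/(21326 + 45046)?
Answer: 9395/22124 ≈ 0.42465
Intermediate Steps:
(27011 + 587*2)/(21326 + 45046) = (27011 + 1174)/66372 = 28185*(1/66372) = 9395/22124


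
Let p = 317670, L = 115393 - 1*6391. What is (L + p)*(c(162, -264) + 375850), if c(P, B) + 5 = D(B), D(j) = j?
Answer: 160249896432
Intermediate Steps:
c(P, B) = -5 + B
L = 109002 (L = 115393 - 6391 = 109002)
(L + p)*(c(162, -264) + 375850) = (109002 + 317670)*((-5 - 264) + 375850) = 426672*(-269 + 375850) = 426672*375581 = 160249896432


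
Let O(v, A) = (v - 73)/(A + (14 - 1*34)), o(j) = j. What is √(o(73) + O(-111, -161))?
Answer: √2424857/181 ≈ 8.6033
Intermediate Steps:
O(v, A) = (-73 + v)/(-20 + A) (O(v, A) = (-73 + v)/(A + (14 - 34)) = (-73 + v)/(A - 20) = (-73 + v)/(-20 + A))
√(o(73) + O(-111, -161)) = √(73 + (-73 - 111)/(-20 - 161)) = √(73 - 184/(-181)) = √(73 - 1/181*(-184)) = √(73 + 184/181) = √(13397/181) = √2424857/181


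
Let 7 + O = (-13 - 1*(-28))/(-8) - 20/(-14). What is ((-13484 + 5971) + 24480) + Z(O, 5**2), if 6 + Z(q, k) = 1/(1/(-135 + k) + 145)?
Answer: 270511099/15949 ≈ 16961.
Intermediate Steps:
O = -417/56 (O = -7 + ((-13 - 1*(-28))/(-8) - 20/(-14)) = -7 + ((-13 + 28)*(-1/8) - 20*(-1/14)) = -7 + (15*(-1/8) + 10/7) = -7 + (-15/8 + 10/7) = -7 - 25/56 = -417/56 ≈ -7.4464)
Z(q, k) = -6 + 1/(145 + 1/(-135 + k)) (Z(q, k) = -6 + 1/(1/(-135 + k) + 145) = -6 + 1/(145 + 1/(-135 + k)))
((-13484 + 5971) + 24480) + Z(O, 5**2) = ((-13484 + 5971) + 24480) + (117309 - 869*5**2)/(-19574 + 145*5**2) = (-7513 + 24480) + (117309 - 869*25)/(-19574 + 145*25) = 16967 + (117309 - 21725)/(-19574 + 3625) = 16967 + 95584/(-15949) = 16967 - 1/15949*95584 = 16967 - 95584/15949 = 270511099/15949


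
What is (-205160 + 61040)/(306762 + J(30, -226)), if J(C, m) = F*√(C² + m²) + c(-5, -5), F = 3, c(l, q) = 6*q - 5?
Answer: -8841099048/18816196949 + 172944*√12994/18816196949 ≈ -0.46882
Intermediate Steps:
c(l, q) = -5 + 6*q
J(C, m) = -35 + 3*√(C² + m²) (J(C, m) = 3*√(C² + m²) + (-5 + 6*(-5)) = 3*√(C² + m²) + (-5 - 30) = 3*√(C² + m²) - 35 = -35 + 3*√(C² + m²))
(-205160 + 61040)/(306762 + J(30, -226)) = (-205160 + 61040)/(306762 + (-35 + 3*√(30² + (-226)²))) = -144120/(306762 + (-35 + 3*√(900 + 51076))) = -144120/(306762 + (-35 + 3*√51976)) = -144120/(306762 + (-35 + 3*(2*√12994))) = -144120/(306762 + (-35 + 6*√12994)) = -144120/(306727 + 6*√12994)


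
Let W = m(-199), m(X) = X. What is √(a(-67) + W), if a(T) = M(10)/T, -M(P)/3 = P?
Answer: I*√891301/67 ≈ 14.091*I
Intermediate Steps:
M(P) = -3*P
W = -199
a(T) = -30/T (a(T) = (-3*10)/T = -30/T)
√(a(-67) + W) = √(-30/(-67) - 199) = √(-30*(-1/67) - 199) = √(30/67 - 199) = √(-13303/67) = I*√891301/67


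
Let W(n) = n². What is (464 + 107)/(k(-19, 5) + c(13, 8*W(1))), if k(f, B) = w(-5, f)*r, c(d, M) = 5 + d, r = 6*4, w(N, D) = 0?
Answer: 571/18 ≈ 31.722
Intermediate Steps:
r = 24
k(f, B) = 0 (k(f, B) = 0*24 = 0)
(464 + 107)/(k(-19, 5) + c(13, 8*W(1))) = (464 + 107)/(0 + (5 + 13)) = 571/(0 + 18) = 571/18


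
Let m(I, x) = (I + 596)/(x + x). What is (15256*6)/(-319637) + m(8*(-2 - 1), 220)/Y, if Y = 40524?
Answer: -37089893359/129529697880 ≈ -0.28634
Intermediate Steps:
m(I, x) = (596 + I)/(2*x) (m(I, x) = (596 + I)/((2*x)) = (596 + I)*(1/(2*x)) = (596 + I)/(2*x))
(15256*6)/(-319637) + m(8*(-2 - 1), 220)/Y = (15256*6)/(-319637) + ((½)*(596 + 8*(-2 - 1))/220)/40524 = 91536*(-1/319637) + ((½)*(1/220)*(596 + 8*(-3)))*(1/40524) = -91536/319637 + ((½)*(1/220)*(596 - 24))*(1/40524) = -91536/319637 + ((½)*(1/220)*572)*(1/40524) = -91536/319637 + (13/10)*(1/40524) = -91536/319637 + 13/405240 = -37089893359/129529697880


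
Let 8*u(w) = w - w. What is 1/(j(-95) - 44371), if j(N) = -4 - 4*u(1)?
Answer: -1/44375 ≈ -2.2535e-5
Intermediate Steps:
u(w) = 0 (u(w) = (w - w)/8 = (1/8)*0 = 0)
j(N) = -4 (j(N) = -4 - 4*0 = -4 + 0 = -4)
1/(j(-95) - 44371) = 1/(-4 - 44371) = 1/(-44375) = -1/44375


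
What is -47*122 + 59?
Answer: -5675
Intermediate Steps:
-47*122 + 59 = -5734 + 59 = -5675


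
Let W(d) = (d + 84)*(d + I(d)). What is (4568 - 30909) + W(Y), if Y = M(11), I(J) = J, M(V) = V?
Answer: -24251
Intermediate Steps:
Y = 11
W(d) = 2*d*(84 + d) (W(d) = (d + 84)*(d + d) = (84 + d)*(2*d) = 2*d*(84 + d))
(4568 - 30909) + W(Y) = (4568 - 30909) + 2*11*(84 + 11) = -26341 + 2*11*95 = -26341 + 2090 = -24251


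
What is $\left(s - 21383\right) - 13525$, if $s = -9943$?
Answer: $-44851$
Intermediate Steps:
$\left(s - 21383\right) - 13525 = \left(-9943 - 21383\right) - 13525 = -31326 - 13525 = -44851$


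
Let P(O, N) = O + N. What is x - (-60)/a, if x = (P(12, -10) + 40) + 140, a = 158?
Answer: 14408/79 ≈ 182.38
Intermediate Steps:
P(O, N) = N + O
x = 182 (x = ((-10 + 12) + 40) + 140 = (2 + 40) + 140 = 42 + 140 = 182)
x - (-60)/a = 182 - (-60)/158 = 182 - 1*(-30/79) = 182 + 30/79 = 14408/79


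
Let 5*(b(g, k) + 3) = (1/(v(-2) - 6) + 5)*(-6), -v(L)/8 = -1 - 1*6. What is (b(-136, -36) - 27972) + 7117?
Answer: -2608003/125 ≈ -20864.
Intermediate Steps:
v(L) = 56 (v(L) = -8*(-1 - 1*6) = -8*(-1 - 6) = -8*(-7) = 56)
b(g, k) = -1128/125 (b(g, k) = -3 + ((1/(56 - 6) + 5)*(-6))/5 = -3 + ((1/50 + 5)*(-6))/5 = -3 + ((251/50)*(-6))/5 = -3 + (1/5)*(-753/25) = -3 - 753/125 = -1128/125)
(b(-136, -36) - 27972) + 7117 = (-1128/125 - 27972) + 7117 = -3497628/125 + 7117 = -2608003/125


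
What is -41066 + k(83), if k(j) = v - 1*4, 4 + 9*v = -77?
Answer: -41079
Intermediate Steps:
v = -9 (v = -4/9 + (⅑)*(-77) = -4/9 - 77/9 = -9)
k(j) = -13 (k(j) = -9 - 1*4 = -9 - 4 = -13)
-41066 + k(83) = -41066 - 13 = -41079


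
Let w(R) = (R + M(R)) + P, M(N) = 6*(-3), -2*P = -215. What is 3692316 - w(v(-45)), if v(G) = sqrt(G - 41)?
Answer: 7384453/2 - I*sqrt(86) ≈ 3.6922e+6 - 9.2736*I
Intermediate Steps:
P = 215/2 (P = -1/2*(-215) = 215/2 ≈ 107.50)
M(N) = -18
v(G) = sqrt(-41 + G)
w(R) = 179/2 + R (w(R) = (R - 18) + 215/2 = (-18 + R) + 215/2 = 179/2 + R)
3692316 - w(v(-45)) = 3692316 - (179/2 + sqrt(-41 - 45)) = 3692316 - (179/2 + sqrt(-86)) = 3692316 - (179/2 + I*sqrt(86)) = 3692316 + (-179/2 - I*sqrt(86)) = 7384453/2 - I*sqrt(86)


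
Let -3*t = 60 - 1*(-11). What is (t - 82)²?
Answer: 100489/9 ≈ 11165.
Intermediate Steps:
t = -71/3 (t = -(60 - 1*(-11))/3 = -(60 + 11)/3 = -⅓*71 = -71/3 ≈ -23.667)
(t - 82)² = (-71/3 - 82)² = (-317/3)² = 100489/9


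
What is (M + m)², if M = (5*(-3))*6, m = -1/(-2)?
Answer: 32041/4 ≈ 8010.3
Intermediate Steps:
m = ½ (m = -1*(-½) = ½ ≈ 0.50000)
M = -90 (M = -15*6 = -90)
(M + m)² = (-90 + ½)² = (-179/2)² = 32041/4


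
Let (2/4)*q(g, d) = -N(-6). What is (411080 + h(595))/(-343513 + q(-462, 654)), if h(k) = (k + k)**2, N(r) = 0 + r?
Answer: -1827180/343501 ≈ -5.3193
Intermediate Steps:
N(r) = r
q(g, d) = 12 (q(g, d) = 2*(-1*(-6)) = 2*6 = 12)
h(k) = 4*k**2 (h(k) = (2*k)**2 = 4*k**2)
(411080 + h(595))/(-343513 + q(-462, 654)) = (411080 + 4*595**2)/(-343513 + 12) = (411080 + 4*354025)/(-343501) = (411080 + 1416100)*(-1/343501) = 1827180*(-1/343501) = -1827180/343501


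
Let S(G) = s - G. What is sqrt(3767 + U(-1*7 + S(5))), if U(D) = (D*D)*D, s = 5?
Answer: 4*sqrt(214) ≈ 58.515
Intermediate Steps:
S(G) = 5 - G
U(D) = D**3 (U(D) = D**2*D = D**3)
sqrt(3767 + U(-1*7 + S(5))) = sqrt(3767 + (-1*7 + (5 - 1*5))**3) = sqrt(3767 + (-7 + (5 - 5))**3) = sqrt(3767 + (-7 + 0)**3) = sqrt(3767 + (-7)**3) = sqrt(3767 - 343) = sqrt(3424) = 4*sqrt(214)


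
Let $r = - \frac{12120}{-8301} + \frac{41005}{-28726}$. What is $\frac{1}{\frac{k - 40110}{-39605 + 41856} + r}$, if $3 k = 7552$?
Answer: $- \frac{536761138026}{8946636350711} \approx -0.059996$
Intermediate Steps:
$k = \frac{7552}{3}$ ($k = \frac{1}{3} \cdot 7552 = \frac{7552}{3} \approx 2517.3$)
$r = \frac{2592205}{79484842}$ ($r = \left(-12120\right) \left(- \frac{1}{8301}\right) + 41005 \left(- \frac{1}{28726}\right) = \frac{4040}{2767} - \frac{41005}{28726} = \frac{2592205}{79484842} \approx 0.032613$)
$\frac{1}{\frac{k - 40110}{-39605 + 41856} + r} = \frac{1}{\frac{\frac{7552}{3} - 40110}{-39605 + 41856} + \frac{2592205}{79484842}} = \frac{1}{- \frac{112778}{3 \cdot 2251} + \frac{2592205}{79484842}} = \frac{1}{\left(- \frac{112778}{3}\right) \frac{1}{2251} + \frac{2592205}{79484842}} = \frac{1}{- \frac{112778}{6753} + \frac{2592205}{79484842}} = \frac{1}{- \frac{8946636350711}{536761138026}} = - \frac{536761138026}{8946636350711}$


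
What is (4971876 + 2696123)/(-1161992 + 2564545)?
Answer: 7667999/1402553 ≈ 5.4672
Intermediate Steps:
(4971876 + 2696123)/(-1161992 + 2564545) = 7667999/1402553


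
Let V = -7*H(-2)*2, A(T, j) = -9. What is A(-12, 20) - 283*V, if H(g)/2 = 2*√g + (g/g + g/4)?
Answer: 3953 + 15848*I*√2 ≈ 3953.0 + 22412.0*I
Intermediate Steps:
H(g) = 2 + g/2 + 4*√g (H(g) = 2*(2*√g + (g/g + g/4)) = 2*(2*√g + (1 + g*(¼))) = 2*(2*√g + (1 + g/4)) = 2*(1 + 2*√g + g/4) = 2 + g/2 + 4*√g)
V = -14 - 56*I*√2 (V = -7*(2 + (½)*(-2) + 4*√(-2))*2 = -7*(2 - 1 + 4*(I*√2))*2 = -7*(2 - 1 + 4*I*√2)*2 = -7*(1 + 4*I*√2)*2 = (-7 - 28*I*√2)*2 = -14 - 56*I*√2 ≈ -14.0 - 79.196*I)
A(-12, 20) - 283*V = -9 - 283*(-14 - 56*I*√2) = -9 + (3962 + 15848*I*√2) = 3953 + 15848*I*√2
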